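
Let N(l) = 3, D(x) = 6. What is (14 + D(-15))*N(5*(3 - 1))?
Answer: 60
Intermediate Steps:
(14 + D(-15))*N(5*(3 - 1)) = (14 + 6)*3 = 20*3 = 60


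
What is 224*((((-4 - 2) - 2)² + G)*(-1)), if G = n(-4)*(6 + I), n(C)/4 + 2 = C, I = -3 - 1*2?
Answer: -8960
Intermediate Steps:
I = -5 (I = -3 - 2 = -5)
n(C) = -8 + 4*C
G = -24 (G = (-8 + 4*(-4))*(6 - 5) = (-8 - 16)*1 = -24*1 = -24)
224*((((-4 - 2) - 2)² + G)*(-1)) = 224*((((-4 - 2) - 2)² - 24)*(-1)) = 224*(((-6 - 2)² - 24)*(-1)) = 224*(((-8)² - 24)*(-1)) = 224*((64 - 24)*(-1)) = 224*(40*(-1)) = 224*(-40) = -8960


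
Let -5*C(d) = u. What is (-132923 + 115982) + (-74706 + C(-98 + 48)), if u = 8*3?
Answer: -458259/5 ≈ -91652.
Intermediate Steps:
u = 24
C(d) = -24/5 (C(d) = -⅕*24 = -24/5)
(-132923 + 115982) + (-74706 + C(-98 + 48)) = (-132923 + 115982) + (-74706 - 24/5) = -16941 - 373554/5 = -458259/5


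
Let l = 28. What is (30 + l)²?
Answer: 3364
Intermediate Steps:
(30 + l)² = (30 + 28)² = 58² = 3364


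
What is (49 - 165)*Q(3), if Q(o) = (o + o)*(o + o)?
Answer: -4176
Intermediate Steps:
Q(o) = 4*o² (Q(o) = (2*o)*(2*o) = 4*o²)
(49 - 165)*Q(3) = (49 - 165)*(4*3²) = -464*9 = -116*36 = -4176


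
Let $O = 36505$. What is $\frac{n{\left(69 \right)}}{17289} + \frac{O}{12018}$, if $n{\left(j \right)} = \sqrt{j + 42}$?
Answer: $\frac{36505}{12018} + \frac{\sqrt{111}}{17289} \approx 3.0381$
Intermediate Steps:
$n{\left(j \right)} = \sqrt{42 + j}$
$\frac{n{\left(69 \right)}}{17289} + \frac{O}{12018} = \frac{\sqrt{42 + 69}}{17289} + \frac{36505}{12018} = \sqrt{111} \cdot \frac{1}{17289} + 36505 \cdot \frac{1}{12018} = \frac{\sqrt{111}}{17289} + \frac{36505}{12018} = \frac{36505}{12018} + \frac{\sqrt{111}}{17289}$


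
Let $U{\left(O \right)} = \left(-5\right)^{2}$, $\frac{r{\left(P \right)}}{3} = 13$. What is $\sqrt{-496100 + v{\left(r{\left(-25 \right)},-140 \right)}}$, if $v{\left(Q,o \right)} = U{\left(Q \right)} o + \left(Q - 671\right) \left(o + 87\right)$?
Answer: $2 i \sqrt{116526} \approx 682.72 i$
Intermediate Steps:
$r{\left(P \right)} = 39$ ($r{\left(P \right)} = 3 \cdot 13 = 39$)
$U{\left(O \right)} = 25$
$v{\left(Q,o \right)} = 25 o + \left(-671 + Q\right) \left(87 + o\right)$ ($v{\left(Q,o \right)} = 25 o + \left(Q - 671\right) \left(o + 87\right) = 25 o + \left(-671 + Q\right) \left(87 + o\right)$)
$\sqrt{-496100 + v{\left(r{\left(-25 \right)},-140 \right)}} = \sqrt{-496100 + \left(-58377 - -90440 + 87 \cdot 39 + 39 \left(-140\right)\right)} = \sqrt{-496100 + \left(-58377 + 90440 + 3393 - 5460\right)} = \sqrt{-496100 + 29996} = \sqrt{-466104} = 2 i \sqrt{116526}$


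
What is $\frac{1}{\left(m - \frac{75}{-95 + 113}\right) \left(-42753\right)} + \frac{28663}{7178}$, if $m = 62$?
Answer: $\frac{141741300955}{35495906266} \approx 3.9932$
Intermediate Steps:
$\frac{1}{\left(m - \frac{75}{-95 + 113}\right) \left(-42753\right)} + \frac{28663}{7178} = \frac{1}{\left(62 - \frac{75}{-95 + 113}\right) \left(-42753\right)} + \frac{28663}{7178} = \frac{1}{62 - \frac{75}{18}} \left(- \frac{1}{42753}\right) + 28663 \cdot \frac{1}{7178} = \frac{1}{62 - \frac{25}{6}} \left(- \frac{1}{42753}\right) + \frac{28663}{7178} = \frac{1}{\frac{347}{6}} \left(- \frac{1}{42753}\right) + \frac{28663}{7178} = \frac{6}{347} \left(- \frac{1}{42753}\right) + \frac{28663}{7178} = - \frac{2}{4945097} + \frac{28663}{7178} = \frac{141741300955}{35495906266}$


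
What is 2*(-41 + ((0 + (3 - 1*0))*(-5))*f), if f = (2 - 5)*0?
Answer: -82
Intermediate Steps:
f = 0 (f = -3*0 = 0)
2*(-41 + ((0 + (3 - 1*0))*(-5))*f) = 2*(-41 + ((0 + (3 - 1*0))*(-5))*0) = 2*(-41 + ((0 + (3 + 0))*(-5))*0) = 2*(-41 + ((0 + 3)*(-5))*0) = 2*(-41 + (3*(-5))*0) = 2*(-41 - 15*0) = 2*(-41 + 0) = 2*(-41) = -82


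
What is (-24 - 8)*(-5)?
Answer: 160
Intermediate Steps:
(-24 - 8)*(-5) = -32*(-5) = 160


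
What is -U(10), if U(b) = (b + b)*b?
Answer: -200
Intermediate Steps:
U(b) = 2*b**2 (U(b) = (2*b)*b = 2*b**2)
-U(10) = -2*10**2 = -2*100 = -1*200 = -200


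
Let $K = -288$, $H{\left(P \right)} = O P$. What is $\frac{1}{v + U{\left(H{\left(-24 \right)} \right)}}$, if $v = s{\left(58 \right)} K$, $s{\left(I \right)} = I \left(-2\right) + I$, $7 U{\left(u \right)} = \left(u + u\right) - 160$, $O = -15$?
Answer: $\frac{1}{16784} \approx 5.9581 \cdot 10^{-5}$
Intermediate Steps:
$H{\left(P \right)} = - 15 P$
$U{\left(u \right)} = - \frac{160}{7} + \frac{2 u}{7}$ ($U{\left(u \right)} = \frac{\left(u + u\right) - 160}{7} = \frac{2 u - 160}{7} = \frac{-160 + 2 u}{7} = - \frac{160}{7} + \frac{2 u}{7}$)
$s{\left(I \right)} = - I$ ($s{\left(I \right)} = - 2 I + I = - I$)
$v = 16704$ ($v = \left(-1\right) 58 \left(-288\right) = \left(-58\right) \left(-288\right) = 16704$)
$\frac{1}{v + U{\left(H{\left(-24 \right)} \right)}} = \frac{1}{16704 - \left(\frac{160}{7} - \frac{2 \left(\left(-15\right) \left(-24\right)\right)}{7}\right)} = \frac{1}{16704 + \left(- \frac{160}{7} + \frac{2}{7} \cdot 360\right)} = \frac{1}{16704 + \left(- \frac{160}{7} + \frac{720}{7}\right)} = \frac{1}{16704 + 80} = \frac{1}{16784}$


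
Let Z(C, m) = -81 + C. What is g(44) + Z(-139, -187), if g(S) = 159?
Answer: -61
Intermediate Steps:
g(44) + Z(-139, -187) = 159 + (-81 - 139) = 159 - 220 = -61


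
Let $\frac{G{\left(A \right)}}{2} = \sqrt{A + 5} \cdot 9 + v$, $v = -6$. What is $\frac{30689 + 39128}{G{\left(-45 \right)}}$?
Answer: $- \frac{69817}{1092} - \frac{69817 i \sqrt{10}}{364} \approx -63.935 - 606.54 i$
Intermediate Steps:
$G{\left(A \right)} = -12 + 18 \sqrt{5 + A}$ ($G{\left(A \right)} = 2 \left(\sqrt{A + 5} \cdot 9 - 6\right) = 2 \left(\sqrt{5 + A} 9 - 6\right) = 2 \left(9 \sqrt{5 + A} - 6\right) = 2 \left(-6 + 9 \sqrt{5 + A}\right) = -12 + 18 \sqrt{5 + A}$)
$\frac{30689 + 39128}{G{\left(-45 \right)}} = \frac{30689 + 39128}{-12 + 18 \sqrt{5 - 45}} = \frac{69817}{-12 + 18 \sqrt{-40}} = \frac{69817}{-12 + 18 \cdot 2 i \sqrt{10}} = \frac{69817}{-12 + 36 i \sqrt{10}}$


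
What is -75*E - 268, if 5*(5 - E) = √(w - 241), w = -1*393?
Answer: -643 + 15*I*√634 ≈ -643.0 + 377.69*I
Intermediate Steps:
w = -393
E = 5 - I*√634/5 (E = 5 - √(-393 - 241)/5 = 5 - I*√634/5 ≈ 5.0 - 5.0359*I)
-75*E - 268 = -75*(5 - I*√634/5) - 268 = (-375 + 15*I*√634) - 268 = -643 + 15*I*√634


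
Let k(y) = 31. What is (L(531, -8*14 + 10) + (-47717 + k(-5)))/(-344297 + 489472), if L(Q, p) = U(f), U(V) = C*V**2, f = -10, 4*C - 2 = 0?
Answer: -47636/145175 ≈ -0.32813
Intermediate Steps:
C = 1/2 (C = 1/2 + (1/4)*0 = 1/2 + 0 = 1/2 ≈ 0.50000)
U(V) = V**2/2
L(Q, p) = 50 (L(Q, p) = (1/2)*(-10)**2 = (1/2)*100 = 50)
(L(531, -8*14 + 10) + (-47717 + k(-5)))/(-344297 + 489472) = (50 + (-47717 + 31))/(-344297 + 489472) = (50 - 47686)/145175 = -47636*1/145175 = -47636/145175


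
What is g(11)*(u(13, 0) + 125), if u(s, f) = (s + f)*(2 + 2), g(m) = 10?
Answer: 1770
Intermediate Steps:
u(s, f) = 4*f + 4*s (u(s, f) = (f + s)*4 = 4*f + 4*s)
g(11)*(u(13, 0) + 125) = 10*((4*0 + 4*13) + 125) = 10*((0 + 52) + 125) = 10*(52 + 125) = 10*177 = 1770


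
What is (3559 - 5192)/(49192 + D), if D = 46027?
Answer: -1633/95219 ≈ -0.017150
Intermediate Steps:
(3559 - 5192)/(49192 + D) = (3559 - 5192)/(49192 + 46027) = -1633/95219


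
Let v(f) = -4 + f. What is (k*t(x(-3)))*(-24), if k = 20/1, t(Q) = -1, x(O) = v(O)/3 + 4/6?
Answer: 480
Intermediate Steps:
x(O) = -2/3 + O/3 (x(O) = (-4 + O)/3 + 4/6 = (-4 + O)*(1/3) + 4*(1/6) = (-4/3 + O/3) + 2/3 = -2/3 + O/3)
k = 20 (k = 20*1 = 20)
(k*t(x(-3)))*(-24) = (20*(-1))*(-24) = -20*(-24) = 480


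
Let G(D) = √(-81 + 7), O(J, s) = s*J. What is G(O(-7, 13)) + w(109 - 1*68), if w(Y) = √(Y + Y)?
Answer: √82 + I*√74 ≈ 9.0554 + 8.6023*I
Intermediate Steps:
O(J, s) = J*s
G(D) = I*√74 (G(D) = √(-74) = I*√74)
w(Y) = √2*√Y (w(Y) = √(2*Y) = √2*√Y)
G(O(-7, 13)) + w(109 - 1*68) = I*√74 + √2*√(109 - 1*68) = I*√74 + √2*√(109 - 68) = I*√74 + √2*√41 = I*√74 + √82 = √82 + I*√74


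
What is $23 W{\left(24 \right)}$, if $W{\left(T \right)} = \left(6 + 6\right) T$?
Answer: $6624$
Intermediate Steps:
$W{\left(T \right)} = 12 T$
$23 W{\left(24 \right)} = 23 \cdot 12 \cdot 24 = 23 \cdot 288 = 6624$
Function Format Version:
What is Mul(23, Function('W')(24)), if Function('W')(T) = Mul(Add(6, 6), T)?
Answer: 6624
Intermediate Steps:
Function('W')(T) = Mul(12, T)
Mul(23, Function('W')(24)) = Mul(23, Mul(12, 24)) = Mul(23, 288) = 6624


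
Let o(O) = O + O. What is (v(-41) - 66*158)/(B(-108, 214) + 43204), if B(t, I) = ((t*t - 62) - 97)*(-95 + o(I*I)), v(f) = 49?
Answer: -10379/1052716189 ≈ -9.8593e-6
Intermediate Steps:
o(O) = 2*O
B(t, I) = (-159 + t²)*(-95 + 2*I²) (B(t, I) = ((t*t - 62) - 97)*(-95 + 2*(I*I)) = ((t² - 62) - 97)*(-95 + 2*I²) = ((-62 + t²) - 97)*(-95 + 2*I²) = (-159 + t²)*(-95 + 2*I²))
(v(-41) - 66*158)/(B(-108, 214) + 43204) = (49 - 66*158)/((15105 - 318*214² - 95*(-108)² + 2*214²*(-108)²) + 43204) = (49 - 10428)/((15105 - 318*45796 - 95*11664 + 2*45796*11664) + 43204) = -10379/((15105 - 14563128 - 1108080 + 1068329088) + 43204) = -10379/(1052672985 + 43204) = -10379/1052716189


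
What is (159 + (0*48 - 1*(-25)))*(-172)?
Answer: -31648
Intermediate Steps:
(159 + (0*48 - 1*(-25)))*(-172) = (159 + (0 + 25))*(-172) = (159 + 25)*(-172) = 184*(-172) = -31648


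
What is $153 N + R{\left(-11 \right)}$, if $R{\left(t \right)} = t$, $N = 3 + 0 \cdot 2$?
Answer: $448$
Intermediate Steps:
$N = 3$ ($N = 3 + 0 = 3$)
$153 N + R{\left(-11 \right)} = 153 \cdot 3 - 11 = 459 - 11 = 448$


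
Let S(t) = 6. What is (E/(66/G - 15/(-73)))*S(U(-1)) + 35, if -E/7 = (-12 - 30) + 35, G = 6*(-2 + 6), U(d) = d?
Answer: 116053/863 ≈ 134.48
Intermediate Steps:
G = 24 (G = 6*4 = 24)
E = 49 (E = -7*((-12 - 30) + 35) = -7*(-42 + 35) = -7*(-7) = 49)
(E/(66/G - 15/(-73)))*S(U(-1)) + 35 = (49/(66/24 - 15/(-73)))*6 + 35 = (49/(66*(1/24) - 15*(-1/73)))*6 + 35 = (49/(11/4 + 15/73))*6 + 35 = (49/(863/292))*6 + 35 = (49*(292/863))*6 + 35 = (14308/863)*6 + 35 = 85848/863 + 35 = 116053/863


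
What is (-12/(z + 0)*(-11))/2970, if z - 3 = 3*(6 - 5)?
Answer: 1/135 ≈ 0.0074074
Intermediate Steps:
z = 6 (z = 3 + 3*(6 - 5) = 3 + 3*1 = 3 + 3 = 6)
(-12/(z + 0)*(-11))/2970 = (-12/(6 + 0)*(-11))/2970 = (-12/6*(-11))*(1/2970) = (-12*⅙*(-11))*(1/2970) = -2*(-11)*(1/2970) = 22*(1/2970) = 1/135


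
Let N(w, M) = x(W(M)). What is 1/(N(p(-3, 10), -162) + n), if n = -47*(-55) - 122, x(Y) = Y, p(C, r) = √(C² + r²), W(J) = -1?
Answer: 1/2462 ≈ 0.00040617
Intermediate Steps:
N(w, M) = -1
n = 2463 (n = 2585 - 122 = 2463)
1/(N(p(-3, 10), -162) + n) = 1/(-1 + 2463) = 1/2462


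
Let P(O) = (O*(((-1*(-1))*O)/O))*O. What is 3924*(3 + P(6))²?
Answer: 5968404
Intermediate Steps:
P(O) = O² (P(O) = (O*((1*O)/O))*O = (O*(O/O))*O = (O*1)*O = O*O = O²)
3924*(3 + P(6))² = 3924*(3 + 6²)² = 3924*(3 + 36)² = 3924*39² = 3924*1521 = 5968404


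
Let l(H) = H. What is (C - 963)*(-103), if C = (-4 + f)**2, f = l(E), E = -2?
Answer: 95481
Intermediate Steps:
f = -2
C = 36 (C = (-4 - 2)**2 = (-6)**2 = 36)
(C - 963)*(-103) = (36 - 963)*(-103) = -927*(-103) = 95481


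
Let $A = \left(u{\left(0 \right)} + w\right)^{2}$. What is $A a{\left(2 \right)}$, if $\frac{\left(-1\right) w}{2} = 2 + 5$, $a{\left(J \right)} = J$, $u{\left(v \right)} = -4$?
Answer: $648$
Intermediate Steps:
$w = -14$ ($w = - 2 \left(2 + 5\right) = \left(-2\right) 7 = -14$)
$A = 324$ ($A = \left(-4 - 14\right)^{2} = \left(-18\right)^{2} = 324$)
$A a{\left(2 \right)} = 324 \cdot 2 = 648$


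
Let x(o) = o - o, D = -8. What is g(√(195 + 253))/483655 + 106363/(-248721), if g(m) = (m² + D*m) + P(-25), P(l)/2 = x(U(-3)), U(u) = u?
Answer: -51331569757/120295155255 - 64*√7/483655 ≈ -0.42706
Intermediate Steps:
x(o) = 0
P(l) = 0 (P(l) = 2*0 = 0)
g(m) = m² - 8*m (g(m) = (m² - 8*m) + 0 = m² - 8*m)
g(√(195 + 253))/483655 + 106363/(-248721) = (√(195 + 253)*(-8 + √(195 + 253)))/483655 + 106363/(-248721) = (√448*(-8 + √448))*(1/483655) + 106363*(-1/248721) = ((8*√7)*(-8 + 8*√7))*(1/483655) - 106363/248721 = (8*√7*(-8 + 8*√7))*(1/483655) - 106363/248721 = 8*√7*(-8 + 8*√7)/483655 - 106363/248721 = -106363/248721 + 8*√7*(-8 + 8*√7)/483655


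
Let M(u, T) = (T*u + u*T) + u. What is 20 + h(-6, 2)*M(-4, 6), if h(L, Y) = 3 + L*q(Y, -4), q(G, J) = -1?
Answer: -448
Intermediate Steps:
M(u, T) = u + 2*T*u (M(u, T) = (T*u + T*u) + u = 2*T*u + u = u + 2*T*u)
h(L, Y) = 3 - L (h(L, Y) = 3 + L*(-1) = 3 - L)
20 + h(-6, 2)*M(-4, 6) = 20 + (3 - 1*(-6))*(-4*(1 + 2*6)) = 20 + (3 + 6)*(-4*(1 + 12)) = 20 + 9*(-4*13) = 20 + 9*(-52) = 20 - 468 = -448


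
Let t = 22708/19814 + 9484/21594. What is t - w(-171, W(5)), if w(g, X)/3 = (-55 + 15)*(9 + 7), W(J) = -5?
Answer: 205544055812/106965879 ≈ 1921.6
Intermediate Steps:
w(g, X) = -1920 (w(g, X) = 3*((-55 + 15)*(9 + 7)) = 3*(-40*16) = 3*(-640) = -1920)
t = 169568132/106965879 (t = 22708*(1/19814) + 9484*(1/21594) = 11354/9907 + 4742/10797 = 169568132/106965879 ≈ 1.5853)
t - w(-171, W(5)) = 169568132/106965879 - 1*(-1920) = 169568132/106965879 + 1920 = 205544055812/106965879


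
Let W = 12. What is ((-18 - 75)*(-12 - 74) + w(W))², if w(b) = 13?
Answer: 64176121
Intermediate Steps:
((-18 - 75)*(-12 - 74) + w(W))² = ((-18 - 75)*(-12 - 74) + 13)² = (-93*(-86) + 13)² = (7998 + 13)² = 8011² = 64176121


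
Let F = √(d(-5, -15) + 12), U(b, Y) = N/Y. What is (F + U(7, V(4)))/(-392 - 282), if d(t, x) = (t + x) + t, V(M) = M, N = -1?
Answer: 1/2696 - I*√13/674 ≈ 0.00037092 - 0.0053495*I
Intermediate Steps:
d(t, x) = x + 2*t
U(b, Y) = -1/Y
F = I*√13 (F = √((-15 + 2*(-5)) + 12) = √((-15 - 10) + 12) = √(-25 + 12) = √(-13) = I*√13 ≈ 3.6056*I)
(F + U(7, V(4)))/(-392 - 282) = (I*√13 - 1/4)/(-392 - 282) = (I*√13 - 1*¼)/(-674) = (I*√13 - ¼)*(-1/674) = (-¼ + I*√13)*(-1/674) = 1/2696 - I*√13/674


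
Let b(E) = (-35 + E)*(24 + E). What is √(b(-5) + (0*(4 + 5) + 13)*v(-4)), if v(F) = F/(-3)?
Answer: 2*I*√1671/3 ≈ 27.252*I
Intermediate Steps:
v(F) = -F/3 (v(F) = F*(-⅓) = -F/3)
√(b(-5) + (0*(4 + 5) + 13)*v(-4)) = √((-840 + (-5)² - 11*(-5)) + (0*(4 + 5) + 13)*(-⅓*(-4))) = √((-840 + 25 + 55) + (0*9 + 13)*(4/3)) = √(-760 + (0 + 13)*(4/3)) = √(-760 + 13*(4/3)) = √(-760 + 52/3) = √(-2228/3) = 2*I*√1671/3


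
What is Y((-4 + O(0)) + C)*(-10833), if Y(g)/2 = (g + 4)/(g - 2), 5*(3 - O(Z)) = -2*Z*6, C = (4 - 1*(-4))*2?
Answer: -411654/13 ≈ -31666.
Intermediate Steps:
C = 16 (C = (4 + 4)*2 = 8*2 = 16)
O(Z) = 3 + 12*Z/5 (O(Z) = 3 - (-2*Z)*6/5 = 3 - (-12)*Z/5 = 3 + 12*Z/5)
Y(g) = 2*(4 + g)/(-2 + g) (Y(g) = 2*((g + 4)/(g - 2)) = 2*((4 + g)/(-2 + g)) = 2*(4 + g)/(-2 + g))
Y((-4 + O(0)) + C)*(-10833) = (2*(4 + ((-4 + (3 + (12/5)*0)) + 16))/(-2 + ((-4 + (3 + (12/5)*0)) + 16)))*(-10833) = (2*(4 + ((-4 + (3 + 0)) + 16))/(-2 + ((-4 + (3 + 0)) + 16)))*(-10833) = (2*(4 + ((-4 + 3) + 16))/(-2 + ((-4 + 3) + 16)))*(-10833) = (2*(4 + (-1 + 16))/(-2 + (-1 + 16)))*(-10833) = (2*(4 + 15)/(-2 + 15))*(-10833) = (2*19/13)*(-10833) = (2*(1/13)*19)*(-10833) = (38/13)*(-10833) = -411654/13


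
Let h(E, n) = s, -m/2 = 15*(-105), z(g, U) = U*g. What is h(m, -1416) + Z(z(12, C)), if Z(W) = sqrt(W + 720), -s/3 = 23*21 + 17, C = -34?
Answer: -1500 + 2*sqrt(78) ≈ -1482.3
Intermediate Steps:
m = 3150 (m = -30*(-105) = -2*(-1575) = 3150)
s = -1500 (s = -3*(23*21 + 17) = -3*(483 + 17) = -3*500 = -1500)
h(E, n) = -1500
Z(W) = sqrt(720 + W)
h(m, -1416) + Z(z(12, C)) = -1500 + sqrt(720 - 34*12) = -1500 + sqrt(720 - 408) = -1500 + sqrt(312) = -1500 + 2*sqrt(78)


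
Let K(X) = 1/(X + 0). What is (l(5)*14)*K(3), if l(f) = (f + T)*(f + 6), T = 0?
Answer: 770/3 ≈ 256.67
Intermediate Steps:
K(X) = 1/X
l(f) = f*(6 + f) (l(f) = (f + 0)*(f + 6) = f*(6 + f))
(l(5)*14)*K(3) = ((5*(6 + 5))*14)/3 = ((5*11)*14)*(⅓) = (55*14)*(⅓) = 770*(⅓) = 770/3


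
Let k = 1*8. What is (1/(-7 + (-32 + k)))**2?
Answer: 1/961 ≈ 0.0010406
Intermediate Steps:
k = 8
(1/(-7 + (-32 + k)))**2 = (1/(-7 + (-32 + 8)))**2 = (1/(-7 - 24))**2 = (1/(-31))**2 = (-1/31)**2 = 1/961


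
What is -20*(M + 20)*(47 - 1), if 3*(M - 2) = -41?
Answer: -23000/3 ≈ -7666.7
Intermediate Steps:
M = -35/3 (M = 2 + (⅓)*(-41) = 2 - 41/3 = -35/3 ≈ -11.667)
-20*(M + 20)*(47 - 1) = -20*(-35/3 + 20)*(47 - 1) = -500*46/3 = -20*1150/3 = -23000/3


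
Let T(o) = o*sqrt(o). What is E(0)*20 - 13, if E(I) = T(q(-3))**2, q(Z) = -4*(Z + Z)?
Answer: 276467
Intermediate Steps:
q(Z) = -8*Z
T(o) = o**(3/2)
E(I) = 13824 (E(I) = ((-8*(-3))**(3/2))**2 = (24**(3/2))**2 = (48*sqrt(6))**2 = 13824)
E(0)*20 - 13 = 13824*20 - 13 = 276480 - 13 = 276467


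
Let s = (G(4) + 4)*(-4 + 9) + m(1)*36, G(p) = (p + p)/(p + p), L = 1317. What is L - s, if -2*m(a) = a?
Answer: 1310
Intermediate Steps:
m(a) = -a/2
G(p) = 1 (G(p) = (2*p)/((2*p)) = (2*p)*(1/(2*p)) = 1)
s = 7 (s = (1 + 4)*(-4 + 9) - ½*1*36 = 5*5 - ½*36 = 25 - 18 = 7)
L - s = 1317 - 1*7 = 1317 - 7 = 1310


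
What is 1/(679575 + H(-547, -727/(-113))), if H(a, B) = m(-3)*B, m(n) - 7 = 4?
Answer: 113/76799972 ≈ 1.4714e-6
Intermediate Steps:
m(n) = 11 (m(n) = 7 + 4 = 11)
H(a, B) = 11*B
1/(679575 + H(-547, -727/(-113))) = 1/(679575 + 11*(-727/(-113))) = 1/(679575 + 11*(-727*(-1/113))) = 1/(679575 + 11*(727/113)) = 1/(679575 + 7997/113) = 1/(76799972/113) = 113/76799972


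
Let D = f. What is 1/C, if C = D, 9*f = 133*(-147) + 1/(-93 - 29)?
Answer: -1098/2385223 ≈ -0.00046033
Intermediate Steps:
f = -2385223/1098 (f = (133*(-147) + 1/(-93 - 29))/9 = (-19551 + 1/(-122))/9 = (-19551 - 1/122)/9 = (1/9)*(-2385223/122) = -2385223/1098 ≈ -2172.3)
D = -2385223/1098 ≈ -2172.3
C = -2385223/1098 ≈ -2172.3
1/C = 1/(-2385223/1098) = -1098/2385223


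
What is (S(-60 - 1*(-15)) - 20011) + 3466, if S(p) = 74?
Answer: -16471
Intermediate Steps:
(S(-60 - 1*(-15)) - 20011) + 3466 = (74 - 20011) + 3466 = -19937 + 3466 = -16471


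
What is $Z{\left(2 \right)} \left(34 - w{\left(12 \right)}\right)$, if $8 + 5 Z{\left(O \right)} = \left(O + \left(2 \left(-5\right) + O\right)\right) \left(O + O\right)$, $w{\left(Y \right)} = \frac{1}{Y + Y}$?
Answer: $- \frac{652}{3} \approx -217.33$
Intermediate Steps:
$w{\left(Y \right)} = \frac{1}{2 Y}$
$Z{\left(O \right)} = - \frac{8}{5} + \frac{2 O \left(-10 + 2 O\right)}{5}$ ($Z{\left(O \right)} = - \frac{8}{5} + \frac{\left(O + \left(2 \left(-5\right) + O\right)\right) \left(O + O\right)}{5} = - \frac{8}{5} + \frac{\left(O + \left(-10 + O\right)\right) 2 O}{5} = - \frac{8}{5} + \frac{\left(-10 + 2 O\right) 2 O}{5} = - \frac{8}{5} + \frac{2 O \left(-10 + 2 O\right)}{5}$)
$Z{\left(2 \right)} \left(34 - w{\left(12 \right)}\right) = \left(- \frac{8}{5} - 8 + \frac{4 \cdot 2^{2}}{5}\right) \left(34 - \frac{1}{2 \cdot 12}\right) = \left(- \frac{8}{5} - 8 + \frac{4}{5} \cdot 4\right) \left(34 - \frac{1}{2} \cdot \frac{1}{12}\right) = \left(- \frac{8}{5} - 8 + \frac{16}{5}\right) \left(34 - \frac{1}{24}\right) = - \frac{32 \left(34 - \frac{1}{24}\right)}{5} = \left(- \frac{32}{5}\right) \frac{815}{24} = - \frac{652}{3}$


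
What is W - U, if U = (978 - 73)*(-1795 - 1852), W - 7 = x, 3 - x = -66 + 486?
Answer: 3300125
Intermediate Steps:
x = -417 (x = 3 - (-66 + 486) = 3 - 1*420 = 3 - 420 = -417)
W = -410 (W = 7 - 417 = -410)
U = -3300535 (U = 905*(-3647) = -3300535)
W - U = -410 - 1*(-3300535) = -410 + 3300535 = 3300125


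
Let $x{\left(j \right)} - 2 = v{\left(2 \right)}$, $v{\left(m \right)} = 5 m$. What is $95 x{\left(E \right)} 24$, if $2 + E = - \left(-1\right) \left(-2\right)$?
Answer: $27360$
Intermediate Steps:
$E = -4$ ($E = -2 - \left(-1\right) \left(-2\right) = -2 - 2 = -4$)
$x{\left(j \right)} = 12$ ($x{\left(j \right)} = 2 + 5 \cdot 2 = 2 + 10 = 12$)
$95 x{\left(E \right)} 24 = 95 \cdot 12 \cdot 24 = 1140 \cdot 24 = 27360$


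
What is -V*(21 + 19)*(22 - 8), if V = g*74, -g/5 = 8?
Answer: 1657600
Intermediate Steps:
g = -40 (g = -5*8 = -40)
V = -2960 (V = -40*74 = -2960)
-V*(21 + 19)*(22 - 8) = -(-2960)*(21 + 19)*(22 - 8) = -(-2960)*40*14 = -(-2960)*560 = -1*(-1657600) = 1657600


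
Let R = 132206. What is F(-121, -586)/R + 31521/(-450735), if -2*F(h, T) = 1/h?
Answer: -336159252719/4806916293740 ≈ -0.069932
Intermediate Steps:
F(h, T) = -1/(2*h)
F(-121, -586)/R + 31521/(-450735) = -½/(-121)/132206 + 31521/(-450735) = -½*(-1/121)*(1/132206) + 31521*(-1/450735) = (1/242)*(1/132206) - 10507/150245 = 1/31993852 - 10507/150245 = -336159252719/4806916293740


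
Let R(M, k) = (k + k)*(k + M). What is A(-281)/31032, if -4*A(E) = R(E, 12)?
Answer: 269/5172 ≈ 0.052011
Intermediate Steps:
R(M, k) = 2*k*(M + k) (R(M, k) = (2*k)*(M + k) = 2*k*(M + k))
A(E) = -72 - 6*E (A(E) = -12*(E + 12)/2 = -12*(12 + E)/2 = -(288 + 24*E)/4 = -72 - 6*E)
A(-281)/31032 = (-72 - 6*(-281))/31032 = (-72 + 1686)*(1/31032) = 1614*(1/31032) = 269/5172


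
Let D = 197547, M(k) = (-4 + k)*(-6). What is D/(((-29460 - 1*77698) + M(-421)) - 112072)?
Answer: -197547/216680 ≈ -0.91170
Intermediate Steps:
M(k) = 24 - 6*k
D/(((-29460 - 1*77698) + M(-421)) - 112072) = 197547/(((-29460 - 1*77698) + (24 - 6*(-421))) - 112072) = 197547/(((-29460 - 77698) + (24 + 2526)) - 112072) = 197547/((-107158 + 2550) - 112072) = 197547/(-104608 - 112072) = 197547/(-216680) = 197547*(-1/216680) = -197547/216680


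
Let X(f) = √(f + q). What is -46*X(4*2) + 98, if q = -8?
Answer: 98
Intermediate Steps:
X(f) = √(-8 + f) (X(f) = √(f - 8) = √(-8 + f))
-46*X(4*2) + 98 = -46*√(-8 + 4*2) + 98 = -46*√(-8 + 8) + 98 = -46*√0 + 98 = -46*0 + 98 = 0 + 98 = 98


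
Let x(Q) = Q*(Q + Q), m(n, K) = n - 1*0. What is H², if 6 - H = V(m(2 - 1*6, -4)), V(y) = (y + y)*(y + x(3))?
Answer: 13924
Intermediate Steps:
m(n, K) = n (m(n, K) = n + 0 = n)
x(Q) = 2*Q² (x(Q) = Q*(2*Q) = 2*Q²)
V(y) = 2*y*(18 + y) (V(y) = (y + y)*(y + 2*3²) = (2*y)*(y + 2*9) = (2*y)*(y + 18) = (2*y)*(18 + y) = 2*y*(18 + y))
H = 118 (H = 6 - 2*(2 - 1*6)*(18 + (2 - 1*6)) = 6 - 2*(2 - 6)*(18 + (2 - 6)) = 6 - 2*(-4)*(18 - 4) = 6 - 2*(-4)*14 = 6 - 1*(-112) = 6 + 112 = 118)
H² = 118² = 13924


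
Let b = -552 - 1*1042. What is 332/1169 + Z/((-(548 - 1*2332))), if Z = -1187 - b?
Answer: 1068071/2085496 ≈ 0.51214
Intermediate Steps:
b = -1594 (b = -552 - 1042 = -1594)
Z = 407 (Z = -1187 - 1*(-1594) = -1187 + 1594 = 407)
332/1169 + Z/((-(548 - 1*2332))) = 332/1169 + 407/((-(548 - 1*2332))) = 332*(1/1169) + 407/((-(548 - 2332))) = 332/1169 + 407/((-1*(-1784))) = 332/1169 + 407/1784 = 1068071/2085496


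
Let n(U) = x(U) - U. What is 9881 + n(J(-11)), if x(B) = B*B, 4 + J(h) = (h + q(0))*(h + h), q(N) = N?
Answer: 66287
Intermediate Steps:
J(h) = -4 + 2*h**2 (J(h) = -4 + (h + 0)*(h + h) = -4 + h*(2*h) = -4 + 2*h**2)
x(B) = B**2
n(U) = U**2 - U
9881 + n(J(-11)) = 9881 + (-4 + 2*(-11)**2)*(-1 + (-4 + 2*(-11)**2)) = 9881 + (-4 + 2*121)*(-1 + (-4 + 2*121)) = 9881 + (-4 + 242)*(-1 + (-4 + 242)) = 9881 + 238*(-1 + 238) = 9881 + 238*237 = 9881 + 56406 = 66287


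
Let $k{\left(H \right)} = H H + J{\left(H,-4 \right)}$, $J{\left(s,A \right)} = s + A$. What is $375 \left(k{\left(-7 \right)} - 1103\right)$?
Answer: $-399375$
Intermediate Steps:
$J{\left(s,A \right)} = A + s$
$k{\left(H \right)} = -4 + H + H^{2}$ ($k{\left(H \right)} = H H + \left(-4 + H\right) = H^{2} + \left(-4 + H\right) = -4 + H + H^{2}$)
$375 \left(k{\left(-7 \right)} - 1103\right) = 375 \left(\left(-4 - 7 + \left(-7\right)^{2}\right) - 1103\right) = 375 \left(\left(-4 - 7 + 49\right) - 1103\right) = 375 \left(38 - 1103\right) = 375 \left(-1065\right) = -399375$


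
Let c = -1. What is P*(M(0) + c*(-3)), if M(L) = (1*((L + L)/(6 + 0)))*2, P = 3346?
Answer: 10038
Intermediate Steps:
M(L) = 2*L/3 (M(L) = (1*((2*L)/6))*2 = (1*((2*L)*(⅙)))*2 = (1*(L/3))*2 = (L/3)*2 = 2*L/3)
P*(M(0) + c*(-3)) = 3346*((⅔)*0 - 1*(-3)) = 3346*(0 + 3) = 3346*3 = 10038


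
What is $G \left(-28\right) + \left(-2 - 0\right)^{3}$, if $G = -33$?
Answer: $916$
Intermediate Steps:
$G \left(-28\right) + \left(-2 - 0\right)^{3} = \left(-33\right) \left(-28\right) + \left(-2 - 0\right)^{3} = 924 + \left(-2 + 0\right)^{3} = 924 + \left(-2\right)^{3} = 924 - 8 = 916$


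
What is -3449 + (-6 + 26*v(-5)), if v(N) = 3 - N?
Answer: -3247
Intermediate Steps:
-3449 + (-6 + 26*v(-5)) = -3449 + (-6 + 26*(3 - 1*(-5))) = -3449 + (-6 + 26*(3 + 5)) = -3449 + (-6 + 26*8) = -3449 + (-6 + 208) = -3449 + 202 = -3247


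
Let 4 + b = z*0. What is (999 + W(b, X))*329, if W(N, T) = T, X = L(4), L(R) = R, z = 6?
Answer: 329987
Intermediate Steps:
X = 4
b = -4 (b = -4 + 6*0 = -4 + 0 = -4)
(999 + W(b, X))*329 = (999 + 4)*329 = 1003*329 = 329987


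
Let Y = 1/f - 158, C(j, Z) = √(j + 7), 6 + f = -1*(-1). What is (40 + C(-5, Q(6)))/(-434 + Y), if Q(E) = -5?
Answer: -200/2961 - 5*√2/2961 ≈ -0.069933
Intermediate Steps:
f = -5 (f = -6 - 1*(-1) = -6 + 1 = -5)
C(j, Z) = √(7 + j)
Y = -791/5 (Y = 1/(-5) - 158 = -⅕ - 158 = -791/5 ≈ -158.20)
(40 + C(-5, Q(6)))/(-434 + Y) = (40 + √(7 - 5))/(-434 - 791/5) = (40 + √2)/(-2961/5) = (40 + √2)*(-5/2961) = -200/2961 - 5*√2/2961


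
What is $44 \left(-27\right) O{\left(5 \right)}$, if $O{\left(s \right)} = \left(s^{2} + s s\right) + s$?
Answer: $-65340$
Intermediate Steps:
$O{\left(s \right)} = s + 2 s^{2}$ ($O{\left(s \right)} = \left(s^{2} + s^{2}\right) + s = 2 s^{2} + s = s + 2 s^{2}$)
$44 \left(-27\right) O{\left(5 \right)} = 44 \left(-27\right) 5 \left(1 + 2 \cdot 5\right) = - 1188 \cdot 5 \left(1 + 10\right) = - 1188 \cdot 5 \cdot 11 = \left(-1188\right) 55 = -65340$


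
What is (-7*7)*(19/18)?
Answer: -931/18 ≈ -51.722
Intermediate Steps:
(-7*7)*(19/18) = -931/18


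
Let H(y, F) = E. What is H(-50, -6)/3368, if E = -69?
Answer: -69/3368 ≈ -0.020487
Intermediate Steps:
H(y, F) = -69
H(-50, -6)/3368 = -69/3368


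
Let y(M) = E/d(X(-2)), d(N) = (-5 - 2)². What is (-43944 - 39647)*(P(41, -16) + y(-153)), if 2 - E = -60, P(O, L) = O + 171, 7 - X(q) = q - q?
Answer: -873525950/49 ≈ -1.7827e+7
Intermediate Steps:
X(q) = 7 (X(q) = 7 - (q - q) = 7 - 1*0 = 7 + 0 = 7)
P(O, L) = 171 + O
d(N) = 49 (d(N) = (-7)² = 49)
E = 62 (E = 2 - 1*(-60) = 2 + 60 = 62)
y(M) = 62/49
(-43944 - 39647)*(P(41, -16) + y(-153)) = (-43944 - 39647)*((171 + 41) + 62/49) = -83591*(212 + 62/49) = -83591*10450/49 = -873525950/49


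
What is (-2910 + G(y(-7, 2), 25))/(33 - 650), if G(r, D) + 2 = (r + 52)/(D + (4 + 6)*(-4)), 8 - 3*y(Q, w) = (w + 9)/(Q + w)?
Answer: 218677/46275 ≈ 4.7256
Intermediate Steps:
y(Q, w) = 8/3 - (9 + w)/(3*(Q + w)) (y(Q, w) = 8/3 - (w + 9)/(3*(Q + w)) = 8/3 - (9 + w)/(3*(Q + w)))
G(r, D) = -2 + (52 + r)/(-40 + D) (G(r, D) = -2 + (r + 52)/(D + (4 + 6)*(-4)) = -2 + (52 + r)/(D + 10*(-4)) = -2 + (52 + r)/(D - 40) = -2 + (52 + r)/(-40 + D))
(-2910 + G(y(-7, 2), 25))/(33 - 650) = (-2910 + (132 + (-9 + 7*2 + 8*(-7))/(3*(-7 + 2)) - 2*25)/(-40 + 25))/(33 - 650) = (-2910 + (132 + (⅓)*(-9 + 14 - 56)/(-5) - 50)/(-15))/(-617) = (-2910 - (132 + (⅓)*(-⅕)*(-51) - 50)/15)*(-1/617) = (-2910 - (132 + 17/5 - 50)/15)*(-1/617) = (-2910 - 1/15*427/5)*(-1/617) = (-2910 - 427/75)*(-1/617) = -218677/75*(-1/617) = 218677/46275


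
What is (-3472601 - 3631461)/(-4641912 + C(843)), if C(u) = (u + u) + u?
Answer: 1014866/662769 ≈ 1.5313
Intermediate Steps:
C(u) = 3*u (C(u) = 2*u + u = 3*u)
(-3472601 - 3631461)/(-4641912 + C(843)) = (-3472601 - 3631461)/(-4641912 + 3*843) = -7104062/(-4641912 + 2529) = -7104062/(-4639383) = -7104062*(-1/4639383) = 1014866/662769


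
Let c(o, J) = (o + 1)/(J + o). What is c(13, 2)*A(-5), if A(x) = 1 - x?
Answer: 28/5 ≈ 5.6000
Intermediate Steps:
c(o, J) = (1 + o)/(J + o)
c(13, 2)*A(-5) = ((1 + 13)/(2 + 13))*(1 - 1*(-5)) = (14/15)*(1 + 5) = ((1/15)*14)*6 = (14/15)*6 = 28/5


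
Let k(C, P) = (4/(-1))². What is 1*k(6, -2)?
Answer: 16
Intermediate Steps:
k(C, P) = 16 (k(C, P) = (4*(-1))² = (-4)² = 16)
1*k(6, -2) = 1*16 = 16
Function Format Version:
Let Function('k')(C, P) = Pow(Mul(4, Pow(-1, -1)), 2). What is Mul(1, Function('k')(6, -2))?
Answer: 16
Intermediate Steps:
Function('k')(C, P) = 16 (Function('k')(C, P) = Pow(Mul(4, -1), 2) = Pow(-4, 2) = 16)
Mul(1, Function('k')(6, -2)) = Mul(1, 16) = 16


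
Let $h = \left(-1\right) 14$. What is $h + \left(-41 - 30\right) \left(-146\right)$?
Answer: $10352$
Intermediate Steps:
$h = -14$
$h + \left(-41 - 30\right) \left(-146\right) = -14 + \left(-41 - 30\right) \left(-146\right) = -14 - -10366 = -14 + 10366 = 10352$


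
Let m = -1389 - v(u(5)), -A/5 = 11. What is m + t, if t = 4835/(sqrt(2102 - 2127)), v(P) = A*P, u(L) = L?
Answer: -1114 - 967*I ≈ -1114.0 - 967.0*I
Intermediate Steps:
A = -55 (A = -5*11 = -55)
v(P) = -55*P
m = -1114 (m = -1389 - (-55)*5 = -1389 - 1*(-275) = -1389 + 275 = -1114)
t = -967*I (t = 4835/(sqrt(-25)) = 4835/((5*I)) = 4835*(-I/5) = -967*I ≈ -967.0*I)
m + t = -1114 - 967*I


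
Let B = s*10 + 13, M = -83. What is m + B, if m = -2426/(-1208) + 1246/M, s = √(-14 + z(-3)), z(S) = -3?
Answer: -189/50132 + 10*I*√17 ≈ -0.00377 + 41.231*I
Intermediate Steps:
s = I*√17 (s = √(-14 - 3) = √(-17) = I*√17 ≈ 4.1231*I)
B = 13 + 10*I*√17 (B = (I*√17)*10 + 13 = 10*I*√17 + 13 = 13 + 10*I*√17 ≈ 13.0 + 41.231*I)
m = -651905/50132 (m = -2426/(-1208) + 1246/(-83) = -2426*(-1/1208) + 1246*(-1/83) = 1213/604 - 1246/83 = -651905/50132 ≈ -13.004)
m + B = -651905/50132 + (13 + 10*I*√17) = -189/50132 + 10*I*√17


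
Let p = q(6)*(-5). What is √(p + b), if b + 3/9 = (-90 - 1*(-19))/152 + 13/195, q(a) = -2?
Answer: √12042390/1140 ≈ 3.0440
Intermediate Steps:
p = 10 (p = -2*(-5) = 10)
b = -1673/2280 (b = -⅓ + ((-90 - 1*(-19))/152 + 13/195) = -⅓ + ((-90 + 19)*(1/152) + 13*(1/195)) = -⅓ + (-71*1/152 + 1/15) = -⅓ + (-71/152 + 1/15) = -⅓ - 913/2280 = -1673/2280 ≈ -0.73377)
√(p + b) = √(10 - 1673/2280) = √(21127/2280) = √12042390/1140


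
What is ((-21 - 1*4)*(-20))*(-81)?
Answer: -40500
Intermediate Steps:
((-21 - 1*4)*(-20))*(-81) = ((-21 - 4)*(-20))*(-81) = -25*(-20)*(-81) = 500*(-81) = -40500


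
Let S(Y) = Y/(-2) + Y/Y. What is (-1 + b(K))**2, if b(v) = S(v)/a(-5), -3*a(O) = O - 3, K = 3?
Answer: 361/256 ≈ 1.4102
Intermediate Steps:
S(Y) = 1 - Y/2 (S(Y) = Y*(-1/2) + 1 = -Y/2 + 1 = 1 - Y/2)
a(O) = 1 - O/3 (a(O) = -(O - 3)/3 = -(-3 + O)/3 = 1 - O/3)
b(v) = 3/8 - 3*v/16 (b(v) = (1 - v/2)/(1 - 1/3*(-5)) = (1 - v/2)/(1 + 5/3) = (1 - v/2)/(8/3) = (1 - v/2)*(3/8) = 3/8 - 3*v/16)
(-1 + b(K))**2 = (-1 + (3/8 - 3/16*3))**2 = (-1 + (3/8 - 9/16))**2 = (-1 - 3/16)**2 = (-19/16)**2 = 361/256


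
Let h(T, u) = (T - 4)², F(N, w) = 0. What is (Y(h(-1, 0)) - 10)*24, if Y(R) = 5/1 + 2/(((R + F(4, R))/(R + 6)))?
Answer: -1512/25 ≈ -60.480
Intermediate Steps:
h(T, u) = (-4 + T)²
Y(R) = 5 + 2*(6 + R)/R (Y(R) = 5/1 + 2/(((R + 0)/(R + 6))) = 5*1 + 2/((R/(6 + R))) = 5 + 2*((6 + R)/R) = 5 + 2*(6 + R)/R)
(Y(h(-1, 0)) - 10)*24 = ((7 + 12/((-4 - 1)²)) - 10)*24 = ((7 + 12/((-5)²)) - 10)*24 = ((7 + 12/25) - 10)*24 = (187/25 - 10)*24 = -63/25*24 = -1512/25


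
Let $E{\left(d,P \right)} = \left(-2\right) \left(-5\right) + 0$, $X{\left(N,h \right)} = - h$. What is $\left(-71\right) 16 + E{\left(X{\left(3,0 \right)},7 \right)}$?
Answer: $-1126$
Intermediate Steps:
$E{\left(d,P \right)} = 10$ ($E{\left(d,P \right)} = 10 + 0 = 10$)
$\left(-71\right) 16 + E{\left(X{\left(3,0 \right)},7 \right)} = \left(-71\right) 16 + 10 = -1136 + 10 = -1126$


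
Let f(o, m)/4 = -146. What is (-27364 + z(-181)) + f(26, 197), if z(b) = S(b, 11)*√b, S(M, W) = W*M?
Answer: -27948 - 1991*I*√181 ≈ -27948.0 - 26786.0*I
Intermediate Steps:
S(M, W) = M*W
f(o, m) = -584 (f(o, m) = 4*(-146) = -584)
z(b) = 11*b^(3/2) (z(b) = (b*11)*√b = (11*b)*√b = 11*b^(3/2))
(-27364 + z(-181)) + f(26, 197) = (-27364 + 11*(-181)^(3/2)) - 584 = (-27364 + 11*(-181*I*√181)) - 584 = (-27364 - 1991*I*√181) - 584 = -27948 - 1991*I*√181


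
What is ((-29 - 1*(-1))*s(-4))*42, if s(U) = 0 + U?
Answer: 4704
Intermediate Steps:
s(U) = U
((-29 - 1*(-1))*s(-4))*42 = ((-29 - 1*(-1))*(-4))*42 = ((-29 + 1)*(-4))*42 = -28*(-4)*42 = 112*42 = 4704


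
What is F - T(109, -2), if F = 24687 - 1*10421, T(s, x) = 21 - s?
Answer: 14354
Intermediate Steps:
F = 14266 (F = 24687 - 10421 = 14266)
F - T(109, -2) = 14266 - (21 - 1*109) = 14266 - (21 - 109) = 14266 - 1*(-88) = 14266 + 88 = 14354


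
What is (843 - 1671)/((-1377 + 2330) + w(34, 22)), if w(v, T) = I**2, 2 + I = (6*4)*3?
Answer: -276/1951 ≈ -0.14147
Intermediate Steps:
I = 70 (I = -2 + (6*4)*3 = -2 + 24*3 = -2 + 72 = 70)
w(v, T) = 4900 (w(v, T) = 70**2 = 4900)
(843 - 1671)/((-1377 + 2330) + w(34, 22)) = (843 - 1671)/((-1377 + 2330) + 4900) = -828/(953 + 4900) = -828/5853 = -828*1/5853 = -276/1951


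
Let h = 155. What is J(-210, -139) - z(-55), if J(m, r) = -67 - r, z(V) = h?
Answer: -83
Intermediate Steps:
z(V) = 155
J(-210, -139) - z(-55) = (-67 - 1*(-139)) - 1*155 = (-67 + 139) - 155 = 72 - 155 = -83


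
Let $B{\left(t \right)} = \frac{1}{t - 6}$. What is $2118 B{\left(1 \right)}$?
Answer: $- \frac{2118}{5} \approx -423.6$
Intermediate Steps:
$B{\left(t \right)} = \frac{1}{-6 + t}$
$2118 B{\left(1 \right)} = \frac{2118}{-6 + 1} = \frac{2118}{-5} = 2118 \left(- \frac{1}{5}\right) = - \frac{2118}{5}$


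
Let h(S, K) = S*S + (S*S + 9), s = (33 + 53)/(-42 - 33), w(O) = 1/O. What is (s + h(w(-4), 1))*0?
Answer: 0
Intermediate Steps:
s = -86/75 (s = 86/(-75) = 86*(-1/75) = -86/75 ≈ -1.1467)
h(S, K) = 9 + 2*S² (h(S, K) = S² + (S² + 9) = S² + (9 + S²) = 9 + 2*S²)
(s + h(w(-4), 1))*0 = (-86/75 + (9 + 2*(1/(-4))²))*0 = (-86/75 + (9 + 2*(-¼)²))*0 = (-86/75 + (9 + 2*(1/16)))*0 = (-86/75 + (9 + ⅛))*0 = (-86/75 + 73/8)*0 = (4787/600)*0 = 0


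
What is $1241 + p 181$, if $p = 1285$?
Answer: $233826$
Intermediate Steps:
$1241 + p 181 = 1241 + 1285 \cdot 181 = 1241 + 232585 = 233826$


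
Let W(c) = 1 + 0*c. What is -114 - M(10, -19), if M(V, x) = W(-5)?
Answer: -115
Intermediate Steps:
W(c) = 1 (W(c) = 1 + 0 = 1)
M(V, x) = 1
-114 - M(10, -19) = -114 - 1*1 = -114 - 1 = -115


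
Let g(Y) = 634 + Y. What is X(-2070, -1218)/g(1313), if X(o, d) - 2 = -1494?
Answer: -1492/1947 ≈ -0.76631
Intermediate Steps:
X(o, d) = -1492 (X(o, d) = 2 - 1494 = -1492)
X(-2070, -1218)/g(1313) = -1492/(634 + 1313) = -1492/1947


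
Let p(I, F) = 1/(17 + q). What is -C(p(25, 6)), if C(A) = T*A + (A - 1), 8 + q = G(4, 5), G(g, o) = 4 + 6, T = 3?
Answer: 15/19 ≈ 0.78947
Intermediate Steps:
G(g, o) = 10
q = 2 (q = -8 + 10 = 2)
p(I, F) = 1/19 (p(I, F) = 1/(17 + 2) = 1/19)
C(A) = -1 + 4*A (C(A) = 3*A + (A - 1) = 3*A + (-1 + A) = -1 + 4*A)
-C(p(25, 6)) = -(-1 + 4*(1/19)) = -(-1 + 4/19) = -1*(-15/19) = 15/19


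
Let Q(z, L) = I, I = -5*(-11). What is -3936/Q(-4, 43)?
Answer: -3936/55 ≈ -71.564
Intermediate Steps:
I = 55
Q(z, L) = 55
-3936/Q(-4, 43) = -3936/55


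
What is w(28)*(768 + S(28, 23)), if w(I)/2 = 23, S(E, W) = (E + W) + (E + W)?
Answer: 40020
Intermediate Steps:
S(E, W) = 2*E + 2*W
w(I) = 46 (w(I) = 2*23 = 46)
w(28)*(768 + S(28, 23)) = 46*(768 + (2*28 + 2*23)) = 46*(768 + (56 + 46)) = 46*(768 + 102) = 46*870 = 40020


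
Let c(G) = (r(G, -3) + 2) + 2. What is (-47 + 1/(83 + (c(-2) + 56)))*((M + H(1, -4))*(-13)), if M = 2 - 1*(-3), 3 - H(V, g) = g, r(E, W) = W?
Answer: 256581/35 ≈ 7330.9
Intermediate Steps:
H(V, g) = 3 - g
c(G) = 1 (c(G) = (-3 + 2) + 2 = -1 + 2 = 1)
M = 5 (M = 2 + 3 = 5)
(-47 + 1/(83 + (c(-2) + 56)))*((M + H(1, -4))*(-13)) = (-47 + 1/(83 + (1 + 56)))*((5 + (3 - 1*(-4)))*(-13)) = (-47 + 1/(83 + 57))*((5 + (3 + 4))*(-13)) = (-47 + 1/140)*((5 + 7)*(-13)) = (-47 + 1/140)*(12*(-13)) = -6579/140*(-156) = 256581/35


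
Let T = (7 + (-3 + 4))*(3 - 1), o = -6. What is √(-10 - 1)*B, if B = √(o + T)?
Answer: I*√110 ≈ 10.488*I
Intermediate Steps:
T = 16 (T = (7 + 1)*2 = 8*2 = 16)
B = √10 (B = √(-6 + 16) = √10 ≈ 3.1623)
√(-10 - 1)*B = √(-10 - 1)*√10 = √(-11)*√10 = (I*√11)*√10 = I*√110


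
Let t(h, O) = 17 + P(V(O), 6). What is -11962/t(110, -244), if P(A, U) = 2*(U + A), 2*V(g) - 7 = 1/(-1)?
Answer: -11962/35 ≈ -341.77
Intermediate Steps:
V(g) = 3 (V(g) = 7/2 + (1/2)/(-1) = 7/2 + (1/2)*(-1) = 7/2 - 1/2 = 3)
P(A, U) = 2*A + 2*U (P(A, U) = 2*(A + U) = 2*A + 2*U)
t(h, O) = 35 (t(h, O) = 17 + (2*3 + 2*6) = 17 + (6 + 12) = 17 + 18 = 35)
-11962/t(110, -244) = -11962/35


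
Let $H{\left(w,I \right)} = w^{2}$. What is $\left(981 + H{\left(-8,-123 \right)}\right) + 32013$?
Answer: $33058$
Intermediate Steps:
$\left(981 + H{\left(-8,-123 \right)}\right) + 32013 = \left(981 + \left(-8\right)^{2}\right) + 32013 = \left(981 + 64\right) + 32013 = 1045 + 32013 = 33058$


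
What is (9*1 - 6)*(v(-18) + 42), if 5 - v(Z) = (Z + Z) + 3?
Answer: 240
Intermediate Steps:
v(Z) = 2 - 2*Z (v(Z) = 5 - ((Z + Z) + 3) = 5 - (2*Z + 3) = 5 - (3 + 2*Z) = 5 + (-3 - 2*Z) = 2 - 2*Z)
(9*1 - 6)*(v(-18) + 42) = (9*1 - 6)*((2 - 2*(-18)) + 42) = (9 - 6)*((2 + 36) + 42) = 3*(38 + 42) = 3*80 = 240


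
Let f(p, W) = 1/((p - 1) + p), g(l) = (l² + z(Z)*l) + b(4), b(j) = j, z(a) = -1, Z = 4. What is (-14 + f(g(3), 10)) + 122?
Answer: 2053/19 ≈ 108.05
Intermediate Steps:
g(l) = 4 + l² - l (g(l) = (l² - l) + 4 = 4 + l² - l)
f(p, W) = 1/(-1 + 2*p) (f(p, W) = 1/((-1 + p) + p) = 1/(-1 + 2*p))
(-14 + f(g(3), 10)) + 122 = (-14 + 1/(-1 + 2*(4 + 3² - 1*3))) + 122 = (-14 + 1/(-1 + 2*(4 + 9 - 3))) + 122 = (-14 + 1/(-1 + 2*10)) + 122 = (-14 + 1/(-1 + 20)) + 122 = (-14 + 1/19) + 122 = -265/19 + 122 = 2053/19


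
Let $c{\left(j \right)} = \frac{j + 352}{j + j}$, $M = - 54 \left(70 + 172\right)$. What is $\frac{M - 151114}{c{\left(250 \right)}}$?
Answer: $- \frac{41045500}{301} \approx -1.3636 \cdot 10^{5}$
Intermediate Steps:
$M = -13068$ ($M = \left(-54\right) 242 = -13068$)
$c{\left(j \right)} = \frac{352 + j}{2 j}$
$\frac{M - 151114}{c{\left(250 \right)}} = \frac{-13068 - 151114}{\frac{1}{2} \cdot \frac{1}{250} \left(352 + 250\right)} = - \frac{164182}{\frac{1}{2} \cdot \frac{1}{250} \cdot 602} = - \frac{164182}{\frac{301}{250}} = \left(-164182\right) \frac{250}{301} = - \frac{41045500}{301}$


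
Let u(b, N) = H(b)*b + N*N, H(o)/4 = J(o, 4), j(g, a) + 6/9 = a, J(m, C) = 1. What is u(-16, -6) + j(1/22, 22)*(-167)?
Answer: -10772/3 ≈ -3590.7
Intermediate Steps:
j(g, a) = -2/3 + a
H(o) = 4 (H(o) = 4*1 = 4)
u(b, N) = N**2 + 4*b (u(b, N) = 4*b + N*N = 4*b + N**2 = N**2 + 4*b)
u(-16, -6) + j(1/22, 22)*(-167) = ((-6)**2 + 4*(-16)) + (-2/3 + 22)*(-167) = (36 - 64) + (64/3)*(-167) = -28 - 10688/3 = -10772/3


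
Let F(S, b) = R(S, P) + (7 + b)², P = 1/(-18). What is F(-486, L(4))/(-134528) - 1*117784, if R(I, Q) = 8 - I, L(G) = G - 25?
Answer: -7922623321/67264 ≈ -1.1778e+5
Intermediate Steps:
L(G) = -25 + G
P = -1/18 ≈ -0.055556
F(S, b) = 8 + (7 + b)² - S (F(S, b) = (8 - S) + (7 + b)² = 8 + (7 + b)² - S)
F(-486, L(4))/(-134528) - 1*117784 = (8 + (7 + (-25 + 4))² - 1*(-486))/(-134528) - 1*117784 = (8 + (7 - 21)² + 486)*(-1/134528) - 117784 = (8 + (-14)² + 486)*(-1/134528) - 117784 = (8 + 196 + 486)*(-1/134528) - 117784 = 690*(-1/134528) - 117784 = -345/67264 - 117784 = -7922623321/67264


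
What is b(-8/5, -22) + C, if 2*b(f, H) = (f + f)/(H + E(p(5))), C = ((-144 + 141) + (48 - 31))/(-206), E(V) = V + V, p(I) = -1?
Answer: -2/1545 ≈ -0.0012945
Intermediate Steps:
E(V) = 2*V
C = -7/103 (C = (-3 + 17)*(-1/206) = 14*(-1/206) = -7/103 ≈ -0.067961)
b(f, H) = f/(-2 + H) (b(f, H) = ((f + f)/(H + 2*(-1)))/2 = ((2*f)/(H - 2))/2 = ((2*f)/(-2 + H))/2 = (2*f/(-2 + H))/2 = f/(-2 + H))
b(-8/5, -22) + C = (-8/5)/(-2 - 22) - 7/103 = -8*⅕/(-24) - 7/103 = -8/5*(-1/24) - 7/103 = 1/15 - 7/103 = -2/1545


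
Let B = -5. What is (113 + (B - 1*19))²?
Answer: 7921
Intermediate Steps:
(113 + (B - 1*19))² = (113 + (-5 - 1*19))² = (113 + (-5 - 19))² = (113 - 24)² = 89² = 7921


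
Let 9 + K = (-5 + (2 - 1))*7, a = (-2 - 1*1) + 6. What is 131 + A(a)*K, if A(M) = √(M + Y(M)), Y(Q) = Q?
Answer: 131 - 37*√6 ≈ 40.369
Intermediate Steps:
a = 3 (a = (-2 - 1) + 6 = -3 + 6 = 3)
K = -37 (K = -9 + (-5 + (2 - 1))*7 = -9 + (-5 + 1)*7 = -9 - 4*7 = -9 - 28 = -37)
A(M) = √2*√M (A(M) = √(M + M) = √(2*M) = √2*√M)
131 + A(a)*K = 131 + (√2*√3)*(-37) = 131 + √6*(-37) = 131 - 37*√6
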